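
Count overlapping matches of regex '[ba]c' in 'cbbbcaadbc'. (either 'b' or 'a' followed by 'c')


Pattern: [ba]c means either 'b' or 'a' followed by 'c'.
Scanning 'cbbbcaadbc' position-by-position:
  Pos 0: window 'cb' -> no
  Pos 1: window 'bb' -> no
  Pos 2: window 'bb' -> no
  Pos 3: window 'bc' -> MATCH
  Pos 4: window 'ca' -> no
  Pos 5: window 'aa' -> no
  Pos 6: window 'ad' -> no
  Pos 7: window 'db' -> no
  Pos 8: window 'bc' -> MATCH
  Pos 9: window 'c' -> no
Total matches: 2

2


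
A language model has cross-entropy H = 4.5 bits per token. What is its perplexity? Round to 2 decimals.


Perplexity formula: PP = 2^H
H = 4.5
PP = 2^4.5
Decompose: 2^4.5 = 2^4 * 2^0.5 = 2^4 * sqrt(2)
2^4 = 16, sqrt(2) ~ 1.4142136
PP ~ 16 * 1.4142136 = 22.6274176
Rounded to 2 decimals: 22.63

22.63


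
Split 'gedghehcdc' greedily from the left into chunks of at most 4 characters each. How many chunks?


'gedghehcdc' has 10 characters.
Chunking with max size 4:
  Chunk 1: 'gedg' (positions 0-3)
  Chunk 2: 'hehc' (positions 4-7)
  Chunk 3: 'dc' (positions 8-9)
Total chunks: ceil(10 / 4) = 3

3


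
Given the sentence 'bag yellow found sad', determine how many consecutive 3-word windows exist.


Word trigrams from [4] words:
  Trigram 1: (bag yellow found)
  Trigram 2: (yellow found sad)
Total word trigrams: 4 - 2 = 2

2


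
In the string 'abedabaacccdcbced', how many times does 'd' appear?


Scanning 'abedabaacccdcbced' for 'd':
  Position 3: 'd' -> MATCH (count: 1)
  Position 11: 'd' -> MATCH (count: 2)
  Position 16: 'd' -> MATCH (count: 3)
Total occurrences of 'd': 3

3


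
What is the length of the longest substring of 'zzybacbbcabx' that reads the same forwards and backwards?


Scanning 'zzybacbbcabx' for palindromic substrings.
Substring at positions 3-10: 'bacbbcab'.
Check: reverse('bacbbcab') = 'bacbbcab' -> palindrome confirmed.
Neighbouring characters ('y' / 'x') break symmetry, so it cannot extend further.
No longer palindromic substring exists; longest length = 8

8


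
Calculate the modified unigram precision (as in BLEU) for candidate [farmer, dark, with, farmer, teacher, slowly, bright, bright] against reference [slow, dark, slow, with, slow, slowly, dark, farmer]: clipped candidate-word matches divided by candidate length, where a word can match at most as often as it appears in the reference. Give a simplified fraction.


Reference word counts: {'dark': 2, 'farmer': 1, 'slow': 3, 'slowly': 1, 'with': 1}
Checking each candidate word (with clipping):
  'farmer' -> in reference (ref count 1, used 1/1) -> match (matches: 1)
  'dark' -> in reference (ref count 2, used 1/2) -> match (matches: 2)
  'with' -> in reference (ref count 1, used 1/1) -> match (matches: 3)
  'farmer' -> ref count 1 already used up (1/1) -> clipped, no match (matches: 3)
  'teacher' -> not in reference -> no match (matches: 3)
  'slowly' -> in reference (ref count 1, used 1/1) -> match (matches: 4)
  'bright' -> not in reference -> no match (matches: 4)
  'bright' -> not in reference -> no match (matches: 4)
Clipped matches: 4, Candidate length: 8
Precision = 4/8 = 1/2

1/2


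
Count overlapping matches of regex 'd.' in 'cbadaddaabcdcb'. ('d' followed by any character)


Pattern: d. means 'd' followed by any character.
Scanning 'cbadaddaabcdcb' position-by-position:
  Pos 0: window 'cb' -> no
  Pos 1: window 'ba' -> no
  Pos 2: window 'ad' -> no
  Pos 3: window 'da' -> MATCH
  Pos 4: window 'ad' -> no
  Pos 5: window 'dd' -> MATCH
  Pos 6: window 'da' -> MATCH
  Pos 7: window 'aa' -> no
  Pos 8: window 'ab' -> no
  Pos 9: window 'bc' -> no
  Pos 10: window 'cd' -> no
  Pos 11: window 'dc' -> MATCH
  Pos 12: window 'cb' -> no
  Pos 13: window 'b' -> no
Total matches: 4

4


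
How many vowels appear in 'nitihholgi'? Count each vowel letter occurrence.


Scanning each character of 'nitihholgi':
  Position 1: 'n' -> consonant (running count: 0)
  Position 2: 'i' -> vowel (running count: 1)
  Position 3: 't' -> consonant (running count: 1)
  Position 4: 'i' -> vowel (running count: 2)
  Position 5: 'h' -> consonant (running count: 2)
  Position 6: 'h' -> consonant (running count: 2)
  Position 7: 'o' -> vowel (running count: 3)
  Position 8: 'l' -> consonant (running count: 3)
  Position 9: 'g' -> consonant (running count: 3)
  Position 10: 'i' -> vowel (running count: 4)
Total vowels: 4

4


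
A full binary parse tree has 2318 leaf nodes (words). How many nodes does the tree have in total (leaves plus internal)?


Leaf nodes (terminals): 2318
Internal nodes = n - 1 = 2318 - 1 = 2317
Total = leaves + internal = 2318 + 2317 = 4635

4635


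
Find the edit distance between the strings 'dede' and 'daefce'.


Building DP table for s1='dede' (len 4) and s2='daefce' (len 6):
       d  a  e  f  c  e
    0  1  2  3  4  5  6
  d 1  0  1  2  3  4  5
  e 2  1  1  1  2  3  4
  d 3  2  2  2  2  3  4
  e 4  3  3  2  3  3  3
Edit distance = dp[4][6] = 3

3


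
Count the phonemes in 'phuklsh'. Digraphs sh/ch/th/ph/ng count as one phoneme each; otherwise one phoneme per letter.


Parsing 'phuklsh' greedily, digraphs first:
  'ph' -> digraph (1 consonant phoneme) (phonemes so far: 1)
  'u' -> vowel phoneme (phonemes so far: 2)
  'k' -> consonant phoneme (phonemes so far: 3)
  'l' -> consonant phoneme (phonemes so far: 4)
  'sh' -> digraph (1 consonant phoneme) (phonemes so far: 5)
Total phonemes: 5

5


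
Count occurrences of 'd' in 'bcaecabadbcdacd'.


Scanning 'bcaecabadbcdacd' for 'd':
  Position 8: 'd' -> MATCH (count: 1)
  Position 11: 'd' -> MATCH (count: 2)
  Position 14: 'd' -> MATCH (count: 3)
Total occurrences of 'd': 3

3


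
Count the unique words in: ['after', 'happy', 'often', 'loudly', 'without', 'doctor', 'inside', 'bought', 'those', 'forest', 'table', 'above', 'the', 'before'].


Listing all tokens and tracking unique types:
  Token 1: 'after' -> NEW (unique so far: 1)
  Token 2: 'happy' -> NEW (unique so far: 2)
  Token 3: 'often' -> NEW (unique so far: 3)
  Token 4: 'loudly' -> NEW (unique so far: 4)
  Token 5: 'without' -> NEW (unique so far: 5)
  Token 6: 'doctor' -> NEW (unique so far: 6)
  Token 7: 'inside' -> NEW (unique so far: 7)
  Token 8: 'bought' -> NEW (unique so far: 8)
  Token 9: 'those' -> NEW (unique so far: 9)
  Token 10: 'forest' -> NEW (unique so far: 10)
  Token 11: 'table' -> NEW (unique so far: 11)
  Token 12: 'above' -> NEW (unique so far: 12)
  Token 13: 'the' -> NEW (unique so far: 13)
  Token 14: 'before' -> NEW (unique so far: 14)
Unique types: ('above', 'after', 'before', 'bought', 'doctor', 'forest', 'happy', 'inside', 'loudly', 'often', 'table', 'the', 'those', 'without')
Vocabulary size: 14

14


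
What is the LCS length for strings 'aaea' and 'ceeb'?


DP table for LCS of 'aaea' and 'ceeb':
       c  e  e  b
    0  0  0  0  0
  a 0  0  0  0  0
  a 0  0  0  0  0
  e 0  0  1  1  1
  a 0  0  1  1  1
LCS: 'e'
LCS length = 1

1


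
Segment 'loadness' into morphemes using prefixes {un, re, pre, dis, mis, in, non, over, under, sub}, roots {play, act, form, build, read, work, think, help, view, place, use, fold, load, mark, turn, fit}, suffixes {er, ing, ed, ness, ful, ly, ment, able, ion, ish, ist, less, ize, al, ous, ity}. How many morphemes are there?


Segmenting 'loadness' against the inventory:
  'load' -> root (morpheme 1)
  'ness' -> suffix (morpheme 2)
Total morphemes: 2

2


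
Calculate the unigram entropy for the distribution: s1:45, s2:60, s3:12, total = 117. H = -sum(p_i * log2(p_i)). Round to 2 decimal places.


Computing entropy H = -sum(p_i * log2(p_i)):
  s1: p = 45/117 = 0.3846, -p*log2(p) = 0.5302
  s2: p = 60/117 = 0.5128, -p*log2(p) = 0.4941
  s3: p = 12/117 = 0.1026, -p*log2(p) = 0.3370
H = sum of terms = 1.3613
Rounded to 2 decimals: 1.36

1.36


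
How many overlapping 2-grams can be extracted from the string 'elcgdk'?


String 'elcgdk' has length L = 6.
Number of overlapping n-grams = L - n + 1
Substituting: 6 - 2 + 1 = 5

5


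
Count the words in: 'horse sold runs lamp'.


Counting words by splitting on spaces:
  Word 1: 'horse'
  Word 2: 'sold'
  Word 3: 'runs'
  Word 4: 'lamp'
Total words: 4

4


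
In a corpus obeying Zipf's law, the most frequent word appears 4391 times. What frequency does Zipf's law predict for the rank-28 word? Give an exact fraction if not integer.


Zipf's law: freq(rank) = f1 / rank
f1 = 4391, rank = 28
freq = 4391 / 28
GCD(4391, 28) = 1
Simplified: 4391/28

4391/28


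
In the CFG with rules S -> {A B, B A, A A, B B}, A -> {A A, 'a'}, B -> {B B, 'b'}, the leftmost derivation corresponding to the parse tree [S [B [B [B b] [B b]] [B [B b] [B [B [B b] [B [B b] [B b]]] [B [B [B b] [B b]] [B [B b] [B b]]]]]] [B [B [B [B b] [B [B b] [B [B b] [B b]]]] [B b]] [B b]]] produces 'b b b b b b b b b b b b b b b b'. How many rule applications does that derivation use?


Every bracketed nonterminal node [X ...] in the tree is produced by exactly one rule application.
Reading the tree off as a leftmost derivation:
  Step 1: S  =>  B B   (applied S -> B B)
  Step 2: B B  =>  B B B   (applied B -> B B)
  Step 3: B B B  =>  B B B B   (applied B -> B B)
  Step 4: B B B B  =>  b B B B   (applied B -> b)
  Step 5: b B B B  =>  b b B B   (applied B -> b)
  Step 6: b b B B  =>  b b B B B   (applied B -> B B)
  Step 7: b b B B B  =>  b b b B B   (applied B -> b)
  Step 8: b b b B B  =>  b b b B B B   (applied B -> B B)
  Step 9: b b b B B B  =>  b b b B B B B   (applied B -> B B)
  Step 10: b b b B B B B  =>  b b b b B B B   (applied B -> b)
  Step 11: b b b b B B B  =>  b b b b B B B B   (applied B -> B B)
  Step 12: b b b b B B B B  =>  b b b b b B B B   (applied B -> b)
  Step 13: b b b b b B B B  =>  b b b b b b B B   (applied B -> b)
  Step 14: b b b b b b B B  =>  b b b b b b B B B   (applied B -> B B)
  Step 15: b b b b b b B B B  =>  b b b b b b B B B B   (applied B -> B B)
  Step 16: b b b b b b B B B B  =>  b b b b b b b B B B   (applied B -> b)
  Step 17: b b b b b b b B B B  =>  b b b b b b b b B B   (applied B -> b)
  Step 18: b b b b b b b b B B  =>  b b b b b b b b B B B   (applied B -> B B)
  Step 19: b b b b b b b b B B B  =>  b b b b b b b b b B B   (applied B -> b)
  Step 20: b b b b b b b b b B B  =>  b b b b b b b b b b B   (applied B -> b)
  Step 21: b b b b b b b b b b B  =>  b b b b b b b b b b B B   (applied B -> B B)
  Step 22: b b b b b b b b b b B B  =>  b b b b b b b b b b B B B   (applied B -> B B)
  Step 23: b b b b b b b b b b B B B  =>  b b b b b b b b b b B B B B   (applied B -> B B)
  Step 24: b b b b b b b b b b B B B B  =>  b b b b b b b b b b b B B B   (applied B -> b)
  Step 25: b b b b b b b b b b b B B B  =>  b b b b b b b b b b b B B B B   (applied B -> B B)
  Step 26: b b b b b b b b b b b B B B B  =>  b b b b b b b b b b b b B B B   (applied B -> b)
  Step 27: b b b b b b b b b b b b B B B  =>  b b b b b b b b b b b b B B B B   (applied B -> B B)
  Step 28: b b b b b b b b b b b b B B B B  =>  b b b b b b b b b b b b b B B B   (applied B -> b)
  Step 29: b b b b b b b b b b b b b B B B  =>  b b b b b b b b b b b b b b B B   (applied B -> b)
  Step 30: b b b b b b b b b b b b b b B B  =>  b b b b b b b b b b b b b b b B   (applied B -> b)
  Step 31: b b b b b b b b b b b b b b b B  =>  b b b b b b b b b b b b b b b b   (applied B -> b)
Final yield: b b b b b b b b b b b b b b b b
Total rewrite steps: 31

31


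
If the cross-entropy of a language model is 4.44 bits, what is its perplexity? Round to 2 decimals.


Perplexity formula: PP = 2^H
H = 4.44
PP = 2^4.44
Decompose: 2^4.44 = 2^4 * 2^0.44
2^4 = 16, 2^0.44 ~ 1.3566043
PP ~ 16 * 1.3566043 = 21.7056688
Rounded to 2 decimals: 21.71

21.71


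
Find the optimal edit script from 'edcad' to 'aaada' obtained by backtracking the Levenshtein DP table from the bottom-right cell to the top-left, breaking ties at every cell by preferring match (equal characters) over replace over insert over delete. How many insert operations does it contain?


Edit distance = 4. Backtracking from cell (5, 5) with preference match > replace > insert > delete,
then listing the resulting alignment 'edcad' -> 'aaada' left to right:
  Step 1: delete 'e'
  Step 2: replace d->a
  Step 3: replace c->a
  Step 4: keep 'a'
  Step 5: keep 'd'
  Step 6: insert 'a' [insertion #1]
Total insertions: 1

1


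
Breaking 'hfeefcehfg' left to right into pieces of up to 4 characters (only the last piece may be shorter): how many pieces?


'hfeefcehfg' has 10 characters.
Chunking with max size 4:
  Chunk 1: 'hfee' (positions 0-3)
  Chunk 2: 'fceh' (positions 4-7)
  Chunk 3: 'fg' (positions 8-9)
Total chunks: ceil(10 / 4) = 3

3


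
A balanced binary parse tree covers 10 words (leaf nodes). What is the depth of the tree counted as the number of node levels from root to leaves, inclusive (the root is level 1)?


In a balanced binary tree with n leaves the deepest leaf is ceil(log2(n)) edges below the root,
so counting node levels inclusive of root and leaves gives ceil(log2(n)) + 1 levels.
log2(10) = 3.3219
ceil(3.3219) = 4
levels = 4 + 1 = 5

5


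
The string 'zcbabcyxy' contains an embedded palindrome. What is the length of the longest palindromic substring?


Scanning 'zcbabcyxy' for palindromic substrings.
Substring at positions 1-5: 'cbabc'.
Check: reverse('cbabc') = 'cbabc' -> palindrome confirmed.
Neighbouring characters ('z' / 'y') break symmetry, so it cannot extend further.
No longer palindromic substring exists; longest length = 5

5


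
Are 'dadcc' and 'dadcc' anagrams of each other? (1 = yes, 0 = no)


Sort characters of 'dadcc': 'accdd'
Sort characters of 'dadcc': 'accdd'
Sorted forms match -> they ARE anagrams
Result: 1

1


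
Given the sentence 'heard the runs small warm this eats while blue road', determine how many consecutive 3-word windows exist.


Word trigrams from [10] words:
  Trigram 1: (heard the runs)
  Trigram 2: (the runs small)
  Trigram 3: (runs small warm)
  Trigram 4: (small warm this)
  Trigram 5: (warm this eats)
  Trigram 6: (this eats while)
  Trigram 7: (eats while blue)
  Trigram 8: (while blue road)
Total word trigrams: 10 - 2 = 8

8


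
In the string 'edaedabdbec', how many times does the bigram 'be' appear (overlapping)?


Scanning 'edaedabdbec' for bigram 'be':
  Position 0: 'ed' -> no
  Position 1: 'da' -> no
  Position 2: 'ae' -> no
  Position 3: 'ed' -> no
  Position 4: 'da' -> no
  Position 5: 'ab' -> no
  Position 6: 'bd' -> no
  Position 7: 'db' -> no
  Position 8: 'be' -> MATCH
  Position 9: 'ec' -> no
Total matches: 1

1


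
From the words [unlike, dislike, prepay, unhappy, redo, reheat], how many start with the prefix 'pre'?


Checking each word for prefix 'pre':
  'unlike' -> no (count: 0)
  'dislike' -> no (count: 0)
  'prepay' -> YES, starts with 'pre' (count: 1)
  'unhappy' -> no (count: 1)
  'redo' -> no (count: 1)
  'reheat' -> no (count: 1)
Total with prefix 'pre': 1

1


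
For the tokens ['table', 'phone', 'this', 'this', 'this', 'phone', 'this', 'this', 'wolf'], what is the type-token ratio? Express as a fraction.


Tokens: 9
Unique types: ('phone', 'table', 'this', 'wolf') = 4
TTR = 4/9
Already in lowest terms.

4/9


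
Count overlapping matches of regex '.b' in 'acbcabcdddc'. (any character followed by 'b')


Pattern: .b means any character followed by 'b'.
Scanning 'acbcabcdddc' position-by-position:
  Pos 0: window 'ac' -> no
  Pos 1: window 'cb' -> MATCH
  Pos 2: window 'bc' -> no
  Pos 3: window 'ca' -> no
  Pos 4: window 'ab' -> MATCH
  Pos 5: window 'bc' -> no
  Pos 6: window 'cd' -> no
  Pos 7: window 'dd' -> no
  Pos 8: window 'dd' -> no
  Pos 9: window 'dc' -> no
  Pos 10: window 'c' -> no
Total matches: 2

2


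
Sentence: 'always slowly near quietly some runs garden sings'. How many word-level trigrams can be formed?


Word trigrams from [8] words:
  Trigram 1: (always slowly near)
  Trigram 2: (slowly near quietly)
  Trigram 3: (near quietly some)
  Trigram 4: (quietly some runs)
  Trigram 5: (some runs garden)
  Trigram 6: (runs garden sings)
Total word trigrams: 8 - 2 = 6

6


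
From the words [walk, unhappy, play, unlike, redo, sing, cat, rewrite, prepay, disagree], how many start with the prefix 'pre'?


Checking each word for prefix 'pre':
  'walk' -> no (count: 0)
  'unhappy' -> no (count: 0)
  'play' -> no (count: 0)
  'unlike' -> no (count: 0)
  'redo' -> no (count: 0)
  'sing' -> no (count: 0)
  'cat' -> no (count: 0)
  'rewrite' -> no (count: 0)
  'prepay' -> YES, starts with 'pre' (count: 1)
  'disagree' -> no (count: 1)
Total with prefix 'pre': 1

1


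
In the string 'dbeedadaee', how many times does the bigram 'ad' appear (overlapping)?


Scanning 'dbeedadaee' for bigram 'ad':
  Position 0: 'db' -> no
  Position 1: 'be' -> no
  Position 2: 'ee' -> no
  Position 3: 'ed' -> no
  Position 4: 'da' -> no
  Position 5: 'ad' -> MATCH
  Position 6: 'da' -> no
  Position 7: 'ae' -> no
  Position 8: 'ee' -> no
Total matches: 1

1


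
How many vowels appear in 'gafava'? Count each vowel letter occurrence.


Scanning each character of 'gafava':
  Position 1: 'g' -> consonant (running count: 0)
  Position 2: 'a' -> vowel (running count: 1)
  Position 3: 'f' -> consonant (running count: 1)
  Position 4: 'a' -> vowel (running count: 2)
  Position 5: 'v' -> consonant (running count: 2)
  Position 6: 'a' -> vowel (running count: 3)
Total vowels: 3

3


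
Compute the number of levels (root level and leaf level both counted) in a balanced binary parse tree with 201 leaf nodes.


In a balanced binary tree with n leaves the deepest leaf is ceil(log2(n)) edges below the root,
so counting node levels inclusive of root and leaves gives ceil(log2(n)) + 1 levels.
log2(201) = 7.6511
ceil(7.6511) = 8
levels = 8 + 1 = 9

9


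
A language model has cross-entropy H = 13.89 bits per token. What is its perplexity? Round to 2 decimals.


Perplexity formula: PP = 2^H
H = 13.89
PP = 2^13.89
Decompose: 2^13.89 = 2^13 * 2^0.89
2^13 = 8192, 2^0.89 ~ 1.8531761
PP ~ 8192 * 1.8531761 = 15181.2186112
Rounded to 2 decimals: 15181.22

15181.22


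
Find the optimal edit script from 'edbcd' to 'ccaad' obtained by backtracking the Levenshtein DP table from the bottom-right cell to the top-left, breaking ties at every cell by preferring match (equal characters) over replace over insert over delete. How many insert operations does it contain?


Edit distance = 4. Backtracking from cell (5, 5) with preference match > replace > insert > delete,
then listing the resulting alignment 'edbcd' -> 'ccaad' left to right:
  Step 1: replace e->c
  Step 2: replace d->c
  Step 3: replace b->a
  Step 4: replace c->a
  Step 5: keep 'd'
Total insertions: 0

0


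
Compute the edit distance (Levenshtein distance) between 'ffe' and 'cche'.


Building DP table for s1='ffe' (len 3) and s2='cche' (len 4):
       c  c  h  e
    0  1  2  3  4
  f 1  1  2  3  4
  f 2  2  2  3  4
  e 3  3  3  3  3
Edit distance = dp[3][4] = 3

3


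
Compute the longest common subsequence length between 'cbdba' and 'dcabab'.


DP table for LCS of 'cbdba' and 'dcabab':
       d  c  a  b  a  b
    0  0  0  0  0  0  0
  c 0  0  1  1  1  1  1
  b 0  0  1  1  2  2  2
  d 0  1  1  1  2  2  2
  b 0  1  1  1  2  2  3
  a 0  1  1  2  2  3  3
LCS: 'cbb'
LCS length = 3

3


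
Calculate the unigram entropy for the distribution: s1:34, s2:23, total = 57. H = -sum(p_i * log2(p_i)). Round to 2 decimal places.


Computing entropy H = -sum(p_i * log2(p_i)):
  s1: p = 34/57 = 0.5965, -p*log2(p) = 0.4446
  s2: p = 23/57 = 0.4035, -p*log2(p) = 0.5283
H = sum of terms = 0.9729
Rounded to 2 decimals: 0.97

0.97


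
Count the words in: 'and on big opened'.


Counting words by splitting on spaces:
  Word 1: 'and'
  Word 2: 'on'
  Word 3: 'big'
  Word 4: 'opened'
Total words: 4

4


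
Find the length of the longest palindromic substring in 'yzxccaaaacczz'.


Scanning 'yzxccaaaacczz' for palindromic substrings.
Substring at positions 3-10: 'ccaaaacc'.
Check: reverse('ccaaaacc') = 'ccaaaacc' -> palindrome confirmed.
Neighbouring characters ('x' / 'z') break symmetry, so it cannot extend further.
No longer palindromic substring exists; longest length = 8

8


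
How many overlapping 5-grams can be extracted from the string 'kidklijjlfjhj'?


String 'kidklijjlfjhj' has length L = 13.
Number of overlapping n-grams = L - n + 1
Substituting: 13 - 5 + 1 = 9

9


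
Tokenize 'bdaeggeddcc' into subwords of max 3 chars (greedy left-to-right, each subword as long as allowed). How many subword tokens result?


'bdaeggeddcc' has 11 characters.
Chunking with max size 3:
  Chunk 1: 'bda' (positions 0-2)
  Chunk 2: 'egg' (positions 3-5)
  Chunk 3: 'edd' (positions 6-8)
  Chunk 4: 'cc' (positions 9-10)
Total chunks: ceil(11 / 3) = 4

4


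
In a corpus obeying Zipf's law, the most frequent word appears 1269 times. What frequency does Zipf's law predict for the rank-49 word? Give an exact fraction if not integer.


Zipf's law: freq(rank) = f1 / rank
f1 = 1269, rank = 49
freq = 1269 / 49
GCD(1269, 49) = 1
Simplified: 1269/49

1269/49


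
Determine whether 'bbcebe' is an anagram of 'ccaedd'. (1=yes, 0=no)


Sort characters of 'bbcebe': 'bbbcee'
Sort characters of 'ccaedd': 'accdde'
Sorted forms differ -> they are NOT anagrams
Result: 0

0


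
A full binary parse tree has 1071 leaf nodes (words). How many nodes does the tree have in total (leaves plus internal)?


Leaf nodes (terminals): 1071
Internal nodes = n - 1 = 1071 - 1 = 1070
Total = leaves + internal = 1071 + 1070 = 2141

2141


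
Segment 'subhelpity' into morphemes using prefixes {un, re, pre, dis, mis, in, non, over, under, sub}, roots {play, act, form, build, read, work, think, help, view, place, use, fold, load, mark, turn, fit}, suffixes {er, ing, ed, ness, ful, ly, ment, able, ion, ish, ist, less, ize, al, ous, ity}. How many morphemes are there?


Segmenting 'subhelpity' against the inventory:
  'sub' -> prefix (morpheme 1)
  'help' -> root (morpheme 2)
  'ity' -> suffix (morpheme 3)
Total morphemes: 3

3


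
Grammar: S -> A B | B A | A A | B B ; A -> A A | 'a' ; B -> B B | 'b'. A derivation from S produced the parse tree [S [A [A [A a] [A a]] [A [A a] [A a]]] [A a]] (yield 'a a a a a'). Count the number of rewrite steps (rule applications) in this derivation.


Every bracketed nonterminal node [X ...] in the tree is produced by exactly one rule application.
Reading the tree off as a leftmost derivation:
  Step 1: S  =>  A A   (applied S -> A A)
  Step 2: A A  =>  A A A   (applied A -> A A)
  Step 3: A A A  =>  A A A A   (applied A -> A A)
  Step 4: A A A A  =>  a A A A   (applied A -> a)
  Step 5: a A A A  =>  a a A A   (applied A -> a)
  Step 6: a a A A  =>  a a A A A   (applied A -> A A)
  Step 7: a a A A A  =>  a a a A A   (applied A -> a)
  Step 8: a a a A A  =>  a a a a A   (applied A -> a)
  Step 9: a a a a A  =>  a a a a a   (applied A -> a)
Final yield: a a a a a
Total rewrite steps: 9

9


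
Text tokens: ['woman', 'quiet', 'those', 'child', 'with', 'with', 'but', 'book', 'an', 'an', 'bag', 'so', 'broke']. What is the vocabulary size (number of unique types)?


Listing all tokens and tracking unique types:
  Token 1: 'woman' -> NEW (unique so far: 1)
  Token 2: 'quiet' -> NEW (unique so far: 2)
  Token 3: 'those' -> NEW (unique so far: 3)
  Token 4: 'child' -> NEW (unique so far: 4)
  Token 5: 'with' -> NEW (unique so far: 5)
  Token 6: 'with' -> duplicate (unique so far: 5)
  Token 7: 'but' -> NEW (unique so far: 6)
  Token 8: 'book' -> NEW (unique so far: 7)
  Token 9: 'an' -> NEW (unique so far: 8)
  Token 10: 'an' -> duplicate (unique so far: 8)
  Token 11: 'bag' -> NEW (unique so far: 9)
  Token 12: 'so' -> NEW (unique so far: 10)
  Token 13: 'broke' -> NEW (unique so far: 11)
Unique types: ('an', 'bag', 'book', 'broke', 'but', 'child', 'quiet', 'so', 'those', 'with', 'woman')
Vocabulary size: 11

11


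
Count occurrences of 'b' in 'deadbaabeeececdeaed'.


Scanning 'deadbaabeeececdeaed' for 'b':
  Position 4: 'b' -> MATCH (count: 1)
  Position 7: 'b' -> MATCH (count: 2)
Total occurrences of 'b': 2

2


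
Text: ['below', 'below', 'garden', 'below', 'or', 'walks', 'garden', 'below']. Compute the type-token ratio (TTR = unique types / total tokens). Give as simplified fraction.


Tokens: 8
Unique types: ('below', 'garden', 'or', 'walks') = 4
TTR = 4/8
Simplify: divide both by 4 -> 1/2
TTR = 1/2

1/2


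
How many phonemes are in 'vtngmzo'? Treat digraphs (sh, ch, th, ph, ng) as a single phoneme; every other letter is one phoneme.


Parsing 'vtngmzo' greedily, digraphs first:
  'v' -> consonant phoneme (phonemes so far: 1)
  't' -> consonant phoneme (phonemes so far: 2)
  'ng' -> digraph (1 consonant phoneme) (phonemes so far: 3)
  'm' -> consonant phoneme (phonemes so far: 4)
  'z' -> consonant phoneme (phonemes so far: 5)
  'o' -> vowel phoneme (phonemes so far: 6)
Total phonemes: 6

6


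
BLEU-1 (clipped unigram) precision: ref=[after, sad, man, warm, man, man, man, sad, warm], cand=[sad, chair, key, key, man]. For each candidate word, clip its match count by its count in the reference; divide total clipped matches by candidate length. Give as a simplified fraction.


Reference word counts: {'after': 1, 'man': 4, 'sad': 2, 'warm': 2}
Checking each candidate word (with clipping):
  'sad' -> in reference (ref count 2, used 1/2) -> match (matches: 1)
  'chair' -> not in reference -> no match (matches: 1)
  'key' -> not in reference -> no match (matches: 1)
  'key' -> not in reference -> no match (matches: 1)
  'man' -> in reference (ref count 4, used 1/4) -> match (matches: 2)
Clipped matches: 2, Candidate length: 5
Precision = 2/5

2/5


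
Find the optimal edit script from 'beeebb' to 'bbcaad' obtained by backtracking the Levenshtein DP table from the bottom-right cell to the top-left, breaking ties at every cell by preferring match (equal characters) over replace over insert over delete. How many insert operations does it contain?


Edit distance = 5. Backtracking from cell (6, 6) with preference match > replace > insert > delete,
then listing the resulting alignment 'beeebb' -> 'bbcaad' left to right:
  Step 1: keep 'b'
  Step 2: replace e->b
  Step 3: replace e->c
  Step 4: replace e->a
  Step 5: replace b->a
  Step 6: replace b->d
Total insertions: 0

0


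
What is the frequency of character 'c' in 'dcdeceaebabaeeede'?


Scanning 'dcdeceaebabaeeede' for 'c':
  Position 1: 'c' -> MATCH (count: 1)
  Position 4: 'c' -> MATCH (count: 2)
Total occurrences of 'c': 2

2


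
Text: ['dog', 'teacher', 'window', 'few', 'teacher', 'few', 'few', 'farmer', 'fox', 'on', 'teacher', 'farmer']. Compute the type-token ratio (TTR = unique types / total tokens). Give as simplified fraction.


Tokens: 12
Unique types: ('dog', 'farmer', 'few', 'fox', 'on', 'teacher', 'window') = 7
TTR = 7/12
Already in lowest terms.

7/12


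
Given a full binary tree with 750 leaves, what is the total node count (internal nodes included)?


Leaf nodes (terminals): 750
Internal nodes = n - 1 = 750 - 1 = 749
Total = leaves + internal = 750 + 749 = 1499

1499


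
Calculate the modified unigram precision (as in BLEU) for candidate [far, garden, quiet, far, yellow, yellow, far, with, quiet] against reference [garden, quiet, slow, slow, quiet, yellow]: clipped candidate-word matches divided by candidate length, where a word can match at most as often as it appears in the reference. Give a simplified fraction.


Reference word counts: {'garden': 1, 'quiet': 2, 'slow': 2, 'yellow': 1}
Checking each candidate word (with clipping):
  'far' -> not in reference -> no match (matches: 0)
  'garden' -> in reference (ref count 1, used 1/1) -> match (matches: 1)
  'quiet' -> in reference (ref count 2, used 1/2) -> match (matches: 2)
  'far' -> not in reference -> no match (matches: 2)
  'yellow' -> in reference (ref count 1, used 1/1) -> match (matches: 3)
  'yellow' -> ref count 1 already used up (1/1) -> clipped, no match (matches: 3)
  'far' -> not in reference -> no match (matches: 3)
  'with' -> not in reference -> no match (matches: 3)
  'quiet' -> in reference (ref count 2, used 2/2) -> match (matches: 4)
Clipped matches: 4, Candidate length: 9
Precision = 4/9

4/9


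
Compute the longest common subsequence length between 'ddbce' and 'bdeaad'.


DP table for LCS of 'ddbce' and 'bdeaad':
       b  d  e  a  a  d
    0  0  0  0  0  0  0
  d 0  0  1  1  1  1  1
  d 0  0  1  1  1  1  2
  b 0  1  1  1  1  1  2
  c 0  1  1  1  1  1  2
  e 0  1  1  2  2  2  2
LCS: 'dd'
LCS length = 2

2


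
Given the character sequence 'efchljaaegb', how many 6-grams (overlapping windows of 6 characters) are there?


String 'efchljaaegb' has length L = 11.
Number of overlapping n-grams = L - n + 1
Substituting: 11 - 6 + 1 = 6

6


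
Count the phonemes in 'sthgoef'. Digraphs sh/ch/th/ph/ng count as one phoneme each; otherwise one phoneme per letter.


Parsing 'sthgoef' greedily, digraphs first:
  's' -> consonant phoneme (phonemes so far: 1)
  'th' -> digraph (1 consonant phoneme) (phonemes so far: 2)
  'g' -> consonant phoneme (phonemes so far: 3)
  'o' -> vowel phoneme (phonemes so far: 4)
  'e' -> vowel phoneme (phonemes so far: 5)
  'f' -> consonant phoneme (phonemes so far: 6)
Total phonemes: 6

6


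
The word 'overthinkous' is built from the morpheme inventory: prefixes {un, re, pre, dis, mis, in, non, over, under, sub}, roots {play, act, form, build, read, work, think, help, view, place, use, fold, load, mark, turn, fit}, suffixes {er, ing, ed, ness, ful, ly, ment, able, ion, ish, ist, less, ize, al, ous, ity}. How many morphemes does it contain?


Segmenting 'overthinkous' against the inventory:
  'over' -> prefix (morpheme 1)
  'think' -> root (morpheme 2)
  'ous' -> suffix (morpheme 3)
Total morphemes: 3

3


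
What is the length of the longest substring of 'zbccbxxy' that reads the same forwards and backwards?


Scanning 'zbccbxxy' for palindromic substrings.
Substring at positions 1-4: 'bccb'.
Check: reverse('bccb') = 'bccb' -> palindrome confirmed.
Neighbouring characters ('z' / 'x') break symmetry, so it cannot extend further.
No longer palindromic substring exists; longest length = 4

4


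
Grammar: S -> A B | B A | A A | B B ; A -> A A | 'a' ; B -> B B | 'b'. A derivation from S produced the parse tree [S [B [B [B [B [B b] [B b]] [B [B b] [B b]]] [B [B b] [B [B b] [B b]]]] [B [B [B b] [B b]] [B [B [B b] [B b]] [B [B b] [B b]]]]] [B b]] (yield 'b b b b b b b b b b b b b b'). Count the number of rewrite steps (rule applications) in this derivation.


Every bracketed nonterminal node [X ...] in the tree is produced by exactly one rule application.
Reading the tree off as a leftmost derivation:
  Step 1: S  =>  B B   (applied S -> B B)
  Step 2: B B  =>  B B B   (applied B -> B B)
  Step 3: B B B  =>  B B B B   (applied B -> B B)
  Step 4: B B B B  =>  B B B B B   (applied B -> B B)
  Step 5: B B B B B  =>  B B B B B B   (applied B -> B B)
  Step 6: B B B B B B  =>  b B B B B B   (applied B -> b)
  Step 7: b B B B B B  =>  b b B B B B   (applied B -> b)
  Step 8: b b B B B B  =>  b b B B B B B   (applied B -> B B)
  Step 9: b b B B B B B  =>  b b b B B B B   (applied B -> b)
  Step 10: b b b B B B B  =>  b b b b B B B   (applied B -> b)
  Step 11: b b b b B B B  =>  b b b b B B B B   (applied B -> B B)
  Step 12: b b b b B B B B  =>  b b b b b B B B   (applied B -> b)
  Step 13: b b b b b B B B  =>  b b b b b B B B B   (applied B -> B B)
  Step 14: b b b b b B B B B  =>  b b b b b b B B B   (applied B -> b)
  Step 15: b b b b b b B B B  =>  b b b b b b b B B   (applied B -> b)
  Step 16: b b b b b b b B B  =>  b b b b b b b B B B   (applied B -> B B)
  Step 17: b b b b b b b B B B  =>  b b b b b b b B B B B   (applied B -> B B)
  Step 18: b b b b b b b B B B B  =>  b b b b b b b b B B B   (applied B -> b)
  Step 19: b b b b b b b b B B B  =>  b b b b b b b b b B B   (applied B -> b)
  Step 20: b b b b b b b b b B B  =>  b b b b b b b b b B B B   (applied B -> B B)
  Step 21: b b b b b b b b b B B B  =>  b b b b b b b b b B B B B   (applied B -> B B)
  Step 22: b b b b b b b b b B B B B  =>  b b b b b b b b b b B B B   (applied B -> b)
  Step 23: b b b b b b b b b b B B B  =>  b b b b b b b b b b b B B   (applied B -> b)
  Step 24: b b b b b b b b b b b B B  =>  b b b b b b b b b b b B B B   (applied B -> B B)
  Step 25: b b b b b b b b b b b B B B  =>  b b b b b b b b b b b b B B   (applied B -> b)
  Step 26: b b b b b b b b b b b b B B  =>  b b b b b b b b b b b b b B   (applied B -> b)
  Step 27: b b b b b b b b b b b b b B  =>  b b b b b b b b b b b b b b   (applied B -> b)
Final yield: b b b b b b b b b b b b b b
Total rewrite steps: 27

27


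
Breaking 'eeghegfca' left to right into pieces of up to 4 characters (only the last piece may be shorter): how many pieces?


'eeghegfca' has 9 characters.
Chunking with max size 4:
  Chunk 1: 'eegh' (positions 0-3)
  Chunk 2: 'egfc' (positions 4-7)
  Chunk 3: 'a' (positions 8-8)
Total chunks: ceil(9 / 4) = 3

3


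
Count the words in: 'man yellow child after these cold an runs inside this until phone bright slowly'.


Counting words by splitting on spaces:
  Word 1: 'man'
  Word 2: 'yellow'
  Word 3: 'child'
  Word 4: 'after'
  Word 5: 'these'
  Word 6: 'cold'
  Word 7: 'an'
  Word 8: 'runs'
  Word 9: 'inside'
  Word 10: 'this'
  Word 11: 'until'
  Word 12: 'phone'
  Word 13: 'bright'
  Word 14: 'slowly'
Total words: 14

14


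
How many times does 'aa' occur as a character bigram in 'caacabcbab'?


Scanning 'caacabcbab' for bigram 'aa':
  Position 0: 'ca' -> no
  Position 1: 'aa' -> MATCH
  Position 2: 'ac' -> no
  Position 3: 'ca' -> no
  Position 4: 'ab' -> no
  Position 5: 'bc' -> no
  Position 6: 'cb' -> no
  Position 7: 'ba' -> no
  Position 8: 'ab' -> no
Total matches: 1

1


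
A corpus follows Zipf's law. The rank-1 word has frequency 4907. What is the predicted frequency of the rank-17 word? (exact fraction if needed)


Zipf's law: freq(rank) = f1 / rank
f1 = 4907, rank = 17
freq = 4907 / 17
GCD(4907, 17) = 1
Simplified: 4907/17

4907/17


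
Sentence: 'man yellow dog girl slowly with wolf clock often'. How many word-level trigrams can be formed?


Word trigrams from [9] words:
  Trigram 1: (man yellow dog)
  Trigram 2: (yellow dog girl)
  Trigram 3: (dog girl slowly)
  Trigram 4: (girl slowly with)
  Trigram 5: (slowly with wolf)
  Trigram 6: (with wolf clock)
  Trigram 7: (wolf clock often)
Total word trigrams: 9 - 2 = 7

7


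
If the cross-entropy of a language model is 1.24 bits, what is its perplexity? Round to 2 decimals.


Perplexity formula: PP = 2^H
H = 1.24
PP = 2^1.24
Decompose: 2^1.24 = 2^1 * 2^0.24
2^1 = 2, 2^0.24 ~ 1.1809927
PP ~ 2 * 1.1809927 = 2.3619854
Rounded to 2 decimals: 2.36

2.36


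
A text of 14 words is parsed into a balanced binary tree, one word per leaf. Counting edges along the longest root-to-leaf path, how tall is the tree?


In a balanced binary tree with n leaves the deepest leaf is ceil(log2(n)) edges below the root.
log2(14) = 3.8074
ceil(3.8074) = 4
height (edges) = 4

4


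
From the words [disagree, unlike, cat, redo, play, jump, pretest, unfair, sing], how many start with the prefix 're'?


Checking each word for prefix 're':
  'disagree' -> no (count: 0)
  'unlike' -> no (count: 0)
  'cat' -> no (count: 0)
  'redo' -> YES, starts with 're' (count: 1)
  'play' -> no (count: 1)
  'jump' -> no (count: 1)
  'pretest' -> no (count: 1)
  'unfair' -> no (count: 1)
  'sing' -> no (count: 1)
Total with prefix 're': 1

1


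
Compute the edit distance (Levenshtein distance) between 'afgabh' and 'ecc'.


Building DP table for s1='afgabh' (len 6) and s2='ecc' (len 3):
       e  c  c
    0  1  2  3
  a 1  1  2  3
  f 2  2  2  3
  g 3  3  3  3
  a 4  4  4  4
  b 5  5  5  5
  h 6  6  6  6
Edit distance = dp[6][3] = 6

6


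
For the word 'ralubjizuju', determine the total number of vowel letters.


Scanning each character of 'ralubjizuju':
  Position 1: 'r' -> consonant (running count: 0)
  Position 2: 'a' -> vowel (running count: 1)
  Position 3: 'l' -> consonant (running count: 1)
  Position 4: 'u' -> vowel (running count: 2)
  Position 5: 'b' -> consonant (running count: 2)
  Position 6: 'j' -> consonant (running count: 2)
  Position 7: 'i' -> vowel (running count: 3)
  Position 8: 'z' -> consonant (running count: 3)
  Position 9: 'u' -> vowel (running count: 4)
  Position 10: 'j' -> consonant (running count: 4)
  Position 11: 'u' -> vowel (running count: 5)
Total vowels: 5

5


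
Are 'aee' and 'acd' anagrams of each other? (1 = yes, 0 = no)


Sort characters of 'aee': 'aee'
Sort characters of 'acd': 'acd'
Sorted forms differ -> they are NOT anagrams
Result: 0

0


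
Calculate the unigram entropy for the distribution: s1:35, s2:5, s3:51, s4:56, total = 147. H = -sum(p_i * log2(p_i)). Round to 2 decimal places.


Computing entropy H = -sum(p_i * log2(p_i)):
  s1: p = 35/147 = 0.2381, -p*log2(p) = 0.4929
  s2: p = 5/147 = 0.0340, -p*log2(p) = 0.1659
  s3: p = 51/147 = 0.3469, -p*log2(p) = 0.5299
  s4: p = 56/147 = 0.3810, -p*log2(p) = 0.5304
H = sum of terms = 1.7191
Rounded to 2 decimals: 1.72

1.72


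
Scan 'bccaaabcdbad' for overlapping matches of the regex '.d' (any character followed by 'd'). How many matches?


Pattern: .d means any character followed by 'd'.
Scanning 'bccaaabcdbad' position-by-position:
  Pos 0: window 'bc' -> no
  Pos 1: window 'cc' -> no
  Pos 2: window 'ca' -> no
  Pos 3: window 'aa' -> no
  Pos 4: window 'aa' -> no
  Pos 5: window 'ab' -> no
  Pos 6: window 'bc' -> no
  Pos 7: window 'cd' -> MATCH
  Pos 8: window 'db' -> no
  Pos 9: window 'ba' -> no
  Pos 10: window 'ad' -> MATCH
  Pos 11: window 'd' -> no
Total matches: 2

2


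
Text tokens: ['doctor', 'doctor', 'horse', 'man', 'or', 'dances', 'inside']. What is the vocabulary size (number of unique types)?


Listing all tokens and tracking unique types:
  Token 1: 'doctor' -> NEW (unique so far: 1)
  Token 2: 'doctor' -> duplicate (unique so far: 1)
  Token 3: 'horse' -> NEW (unique so far: 2)
  Token 4: 'man' -> NEW (unique so far: 3)
  Token 5: 'or' -> NEW (unique so far: 4)
  Token 6: 'dances' -> NEW (unique so far: 5)
  Token 7: 'inside' -> NEW (unique so far: 6)
Unique types: ('dances', 'doctor', 'horse', 'inside', 'man', 'or')
Vocabulary size: 6

6


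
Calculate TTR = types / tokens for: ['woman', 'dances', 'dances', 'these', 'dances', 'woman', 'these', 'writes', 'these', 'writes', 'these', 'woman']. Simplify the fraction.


Tokens: 12
Unique types: ('dances', 'these', 'woman', 'writes') = 4
TTR = 4/12
Simplify: divide both by 4 -> 1/3
TTR = 1/3

1/3


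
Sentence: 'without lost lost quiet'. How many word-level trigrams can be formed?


Word trigrams from [4] words:
  Trigram 1: (without lost lost)
  Trigram 2: (lost lost quiet)
Total word trigrams: 4 - 2 = 2

2


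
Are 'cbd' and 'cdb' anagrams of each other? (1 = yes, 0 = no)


Sort characters of 'cbd': 'bcd'
Sort characters of 'cdb': 'bcd'
Sorted forms match -> they ARE anagrams
Result: 1

1


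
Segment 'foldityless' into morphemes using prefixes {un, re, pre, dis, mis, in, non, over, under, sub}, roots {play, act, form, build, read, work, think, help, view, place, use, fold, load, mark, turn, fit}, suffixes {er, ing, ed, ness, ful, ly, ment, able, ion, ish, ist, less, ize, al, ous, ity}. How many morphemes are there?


Segmenting 'foldityless' against the inventory:
  'fold' -> root (morpheme 1)
  'ity' -> suffix (morpheme 2)
  'less' -> suffix (morpheme 3)
Total morphemes: 3

3


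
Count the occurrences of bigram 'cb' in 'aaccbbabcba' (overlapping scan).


Scanning 'aaccbbabcba' for bigram 'cb':
  Position 0: 'aa' -> no
  Position 1: 'ac' -> no
  Position 2: 'cc' -> no
  Position 3: 'cb' -> MATCH
  Position 4: 'bb' -> no
  Position 5: 'ba' -> no
  Position 6: 'ab' -> no
  Position 7: 'bc' -> no
  Position 8: 'cb' -> MATCH
  Position 9: 'ba' -> no
Total matches: 2

2


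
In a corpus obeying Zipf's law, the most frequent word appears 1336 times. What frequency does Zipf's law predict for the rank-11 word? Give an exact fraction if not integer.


Zipf's law: freq(rank) = f1 / rank
f1 = 1336, rank = 11
freq = 1336 / 11
GCD(1336, 11) = 1
Simplified: 1336/11

1336/11
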